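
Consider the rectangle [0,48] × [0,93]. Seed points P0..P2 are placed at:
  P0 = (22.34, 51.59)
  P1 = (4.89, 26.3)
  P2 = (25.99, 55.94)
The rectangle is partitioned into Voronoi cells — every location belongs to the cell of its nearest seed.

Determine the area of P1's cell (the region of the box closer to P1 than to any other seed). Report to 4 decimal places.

Area of P1's cell: 1525.4108

1. box [0,48]×[0,93]: [(0, 0) (48, 0) (48, 93) (0, 93)]
2. ⊥bis P1·P0 via (13.615,38.945): [(0, 48.3393) (0, 0) (48, 0) (48, 15.2195)]  |A|=1525.4108
3. ⊥bis P1·P2 via (15.44,41.12): [(0, 48.3393) (0, 0) (48, 0) (48, 15.2195)]  |A|=1525.4108
4. canonical 4-gon: [(0, 48.3393) (0, 0) (48, 0) (48, 15.2195)]
5. shoelace: 1525.4108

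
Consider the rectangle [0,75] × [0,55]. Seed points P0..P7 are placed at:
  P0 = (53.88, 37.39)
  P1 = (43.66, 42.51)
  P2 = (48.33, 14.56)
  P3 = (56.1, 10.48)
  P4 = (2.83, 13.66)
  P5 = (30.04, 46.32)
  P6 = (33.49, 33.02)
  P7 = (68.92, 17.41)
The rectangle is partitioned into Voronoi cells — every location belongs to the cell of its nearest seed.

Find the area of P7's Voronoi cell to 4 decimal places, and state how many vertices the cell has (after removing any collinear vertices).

1. box [0,75]×[0,55]: [(0, 0) (75, 0) (75, 55) (0, 55)]
2. ⊥bis P7·P0 via (61.4,27.4): [(25.0003, 0) (75, 0) (75, 37.6374)]  |A|=940.9309
3. ⊥bis P7·P1 via (56.29,29.96): [(31.0297, 4.5387) (26.5198, 0) (75, 0) (75, 37.6374)]  |A|=937.4827
4. ⊥bis P7·P2 via (58.625,15.985): [(57.4559, 24.4311) (60.8376, 0) (75, 0) (75, 37.6374)]  |A|=503.1586
5. ⊥bis P7·P3 via (62.51,13.945): [(57.4559, 24.4311) (57.6674, 22.9035) (70.0481, 0) (75, 0) (75, 37.6374)]  |A|=397.6816
6. ⊥bis P7·P4 via (35.875,15.535): [(57.4559, 24.4311) (57.6674, 22.9035) (70.0481, 0) (75, 0) (75, 37.6374)]  |A|=397.6816
7. ⊥bis P7·P5 via (49.48,31.865): [(57.4559, 24.4311) (57.6674, 22.9035) (70.0481, 0) (75, 0) (75, 37.6374)]  |A|=397.6816
8. ⊥bis P7·P6 via (51.205,25.215): [(57.4559, 24.4311) (57.6674, 22.9035) (70.0481, 0) (75, 0) (75, 37.6374)]  |A|=397.6816
9. canonical 5-gon: [(57.4559, 24.4311) (57.6674, 22.9035) (70.0481, 0) (75, 0) (75, 37.6374)]
10. shoelace: 397.6816

Area of P7's cell: 397.6816 (5 vertices)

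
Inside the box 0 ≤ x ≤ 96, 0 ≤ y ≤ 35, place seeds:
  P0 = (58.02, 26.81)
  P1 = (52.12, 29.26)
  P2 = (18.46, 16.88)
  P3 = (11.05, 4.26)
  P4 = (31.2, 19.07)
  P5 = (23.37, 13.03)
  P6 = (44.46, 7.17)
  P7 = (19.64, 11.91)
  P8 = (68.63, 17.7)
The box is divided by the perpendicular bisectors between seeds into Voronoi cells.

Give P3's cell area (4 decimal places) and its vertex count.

Area of P3's cell: 250.8486 (4 vertices)

1. box [0,96]×[0,35]: [(0, 0) (96, 0) (96, 35) (0, 35)]
2. ⊥bis P3·P0 via (34.535,15.535): [(0, 0) (41.9933, 0) (25.19, 35) (0, 35)]  |A|=1175.7066
3. ⊥bis P3·P1 via (31.585,16.76): [(0, 0) (41.7871, 0) (20.482, 35) (0, 35)]  |A|=1089.7092
4. ⊥bis P3·P2 via (14.755,10.57): [(0, 19.2336) (0, 0) (32.7568, 0)]  |A|=315.0156
5. ⊥bis P3·P4 via (21.125,11.665): [(27.3769, 3.1589) (0, 19.2336) (0, 0) (29.6986, 0)]  |A|=310.1853
6. ⊥bis P3·P5 via (17.21,8.645): [(16.6186, 9.4757) (0, 19.2336) (0, 0) (23.3639, 0)]  |A|=270.5134
7. ⊥bis P3·P6 via (27.755,5.715): [(16.6186, 9.4757) (0, 19.2336) (0, 0) (23.3639, 0)]  |A|=270.5134
8. ⊥bis P3·P7 via (15.345,8.085): [(11.353, 12.5675) (0, 19.2336) (0, 0) (22.5453, 0)]  |A|=250.8486
9. ⊥bis P3·P8 via (39.84,10.98): [(11.353, 12.5675) (0, 19.2336) (0, 0) (22.5453, 0)]  |A|=250.8486
10. canonical 4-gon: [(11.353, 12.5675) (0, 19.2336) (0, 0) (22.5453, 0)]
11. shoelace: 250.8486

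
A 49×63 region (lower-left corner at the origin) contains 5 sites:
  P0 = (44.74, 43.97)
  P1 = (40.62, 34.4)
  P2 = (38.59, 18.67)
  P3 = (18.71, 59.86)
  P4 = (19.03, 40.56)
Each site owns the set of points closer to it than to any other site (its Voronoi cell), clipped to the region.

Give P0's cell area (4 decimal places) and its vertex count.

1. box [0,49]×[0,63]: [(0, 0) (49, 0) (49, 63) (0, 63)]
2. ⊥bis P0·P1 via (42.68,39.185): [(0, 57.5593) (49, 36.4642) (49, 63) (0, 63)]  |A|=783.4263
3. ⊥bis P0·P2 via (41.665,31.32): [(0, 57.5593) (49, 36.4642) (49, 63) (0, 63)]  |A|=783.4263
4. ⊥bis P0·P3 via (31.725,51.915): [(27.8511, 45.569) (49, 36.4642) (49, 63) (38.4918, 63)]  |A|=372.1857
5. ⊥bis P0·P4 via (31.885,42.265): [(30.805, 50.4079) (31.6645, 43.9273) (49, 36.4642) (49, 63) (38.4918, 63)]  |A|=360.5346
6. canonical 5-gon: [(30.805, 50.4079) (31.6645, 43.9273) (49, 36.4642) (49, 63) (38.4918, 63)]
7. shoelace: 360.5346

Area of P0's cell: 360.5346 (5 vertices)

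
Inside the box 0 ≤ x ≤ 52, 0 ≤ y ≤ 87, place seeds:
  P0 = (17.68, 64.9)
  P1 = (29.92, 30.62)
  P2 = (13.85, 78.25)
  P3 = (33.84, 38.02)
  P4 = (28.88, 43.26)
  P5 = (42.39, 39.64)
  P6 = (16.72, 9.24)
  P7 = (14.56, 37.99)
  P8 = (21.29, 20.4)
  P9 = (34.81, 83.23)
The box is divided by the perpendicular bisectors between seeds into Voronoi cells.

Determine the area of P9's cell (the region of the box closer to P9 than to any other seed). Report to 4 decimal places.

Area of P9's cell: 581.1040

1. box [0,52]×[0,87]: [(0, 0) (52, 0) (52, 87) (0, 87)]
2. ⊥bis P9·P0 via (26.245,74.065): [(52, 49.9961) (52, 87) (12.4039, 87)]  |A|=732.6058
3. ⊥bis P9·P1 via (32.365,56.925): [(45.9354, 55.6637) (52, 55.1) (52, 87) (12.4039, 87)]  |A|=717.1294
4. ⊥bis P9·P2 via (24.33,80.74): [(25.822, 74.4603) (45.9354, 55.6637) (52, 55.1) (52, 87) (22.8427, 87)]  |A|=651.6796
5. ⊥bis P9·P3 via (34.325,60.625): [(25.822, 74.4603) (40.7746, 60.4866) (52, 60.2458) (52, 87) (22.8427, 87)]  |A|=609.6276
6. ⊥bis P9·P4 via (31.845,63.245): [(25.822, 74.4603) (38.9511, 62.1907) (52, 60.2548) (52, 87) (22.8427, 87)]  |A|=600.2238
7. ⊥bis P9·P5 via (38.6,61.435): [(25.822, 74.4603) (38.9511, 62.1907) (41.1068, 61.8709) (52, 63.7652) (52, 87) (22.8427, 87)]  |A|=581.104
8. ⊥bis P9·P6 via (25.765,46.235): [(25.822, 74.4603) (38.9511, 62.1907) (41.1068, 61.8709) (52, 63.7652) (52, 87) (22.8427, 87)]  |A|=581.104
9. ⊥bis P9·P7 via (24.685,60.61): [(25.822, 74.4603) (38.9511, 62.1907) (41.1068, 61.8709) (52, 63.7652) (52, 87) (22.8427, 87)]  |A|=581.104
10. ⊥bis P9·P8 via (28.05,51.815): [(25.822, 74.4603) (38.9511, 62.1907) (41.1068, 61.8709) (52, 63.7652) (52, 87) (22.8427, 87)]  |A|=581.104
11. canonical 6-gon: [(25.822, 74.4603) (38.9511, 62.1907) (41.1068, 61.8709) (52, 63.7652) (52, 87) (22.8427, 87)]
12. shoelace: 581.104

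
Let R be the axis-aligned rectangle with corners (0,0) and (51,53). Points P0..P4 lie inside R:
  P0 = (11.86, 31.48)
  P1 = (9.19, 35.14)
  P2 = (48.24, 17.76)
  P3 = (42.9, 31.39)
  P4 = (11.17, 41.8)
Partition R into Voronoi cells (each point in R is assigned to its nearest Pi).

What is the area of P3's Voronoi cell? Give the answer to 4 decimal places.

Area of P3's cell: 691.9971

1. box [0,51]×[0,53]: [(0, 0) (51, 0) (51, 53) (0, 53)]
2. ⊥bis P3·P0 via (27.38,31.435): [(27.2889, 0) (51, 0) (51, 53) (27.4425, 53)]  |A|=1252.6184
3. ⊥bis P3·P1 via (26.045,33.265): [(27.4212, 45.6359) (27.2889, 0) (51, 0) (51, 53) (28.2404, 53)]  |A|=1249.6806
4. ⊥bis P3·P2 via (45.57,24.575): [(27.4212, 45.6359) (27.3394, 17.4326) (51, 26.7024) (51, 53) (28.2404, 53)]  |A|=727.1104
5. ⊥bis P3·P4 via (27.035,36.595): [(27.3982, 37.702) (27.3394, 17.4326) (51, 26.7024) (51, 53) (32.4172, 53)]  |A|=691.9971
6. canonical 5-gon: [(27.3982, 37.702) (27.3394, 17.4326) (51, 26.7024) (51, 53) (32.4172, 53)]
7. shoelace: 691.9971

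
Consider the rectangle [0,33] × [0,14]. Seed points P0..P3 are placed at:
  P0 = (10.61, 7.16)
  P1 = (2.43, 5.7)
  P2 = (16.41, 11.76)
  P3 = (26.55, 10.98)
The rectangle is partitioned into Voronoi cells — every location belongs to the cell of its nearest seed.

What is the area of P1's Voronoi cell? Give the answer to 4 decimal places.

Area of P1's cell: 89.8557

1. box [0,33]×[0,14]: [(0, 0) (33, 0) (33, 14) (0, 14)]
2. ⊥bis P1·P0 via (6.52,6.43): [(0, 0) (7.6677, 0) (5.1689, 14) (0, 14)]  |A|=89.8557
3. ⊥bis P1·P2 via (9.42,8.73): [(0, 0) (7.6677, 0) (5.1689, 14) (0, 14)]  |A|=89.8557
4. ⊥bis P1·P3 via (14.49,8.34): [(0, 0) (7.6677, 0) (5.1689, 14) (0, 14)]  |A|=89.8557
5. canonical 4-gon: [(0, 0) (7.6677, 0) (5.1689, 14) (0, 14)]
6. shoelace: 89.8557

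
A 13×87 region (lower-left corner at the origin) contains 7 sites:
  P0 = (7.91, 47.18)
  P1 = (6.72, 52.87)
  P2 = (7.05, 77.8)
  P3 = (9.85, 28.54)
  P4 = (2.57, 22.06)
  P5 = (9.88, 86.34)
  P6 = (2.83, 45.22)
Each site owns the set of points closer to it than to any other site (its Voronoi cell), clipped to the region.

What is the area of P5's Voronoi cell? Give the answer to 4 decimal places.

Area of P5's cell: 55.6249

1. box [0,13]×[0,87]: [(0, 0) (13, 0) (13, 87) (0, 87)]
2. ⊥bis P5·P0 via (8.895,66.76): [(0, 67.2075) (13, 66.5535) (13, 87) (0, 87)]  |A|=261.5537
3. ⊥bis P5·P1 via (8.3,69.605): [(0, 70.3886) (13, 69.1613) (13, 87) (0, 87)]  |A|=223.9257
4. ⊥bis P5·P2 via (8.465,82.07): [(0, 84.8751) (13, 80.5672) (13, 87) (0, 87)]  |A|=55.6249
5. ⊥bis P5·P3 via (9.865,57.44): [(0, 84.8751) (13, 80.5672) (13, 87) (0, 87)]  |A|=55.6249
6. ⊥bis P5·P4 via (6.225,54.2): [(0, 84.8751) (13, 80.5672) (13, 87) (0, 87)]  |A|=55.6249
7. ⊥bis P5·P6 via (6.355,65.78): [(0, 84.8751) (13, 80.5672) (13, 87) (0, 87)]  |A|=55.6249
8. canonical 4-gon: [(0, 84.8751) (13, 80.5672) (13, 87) (0, 87)]
9. shoelace: 55.6249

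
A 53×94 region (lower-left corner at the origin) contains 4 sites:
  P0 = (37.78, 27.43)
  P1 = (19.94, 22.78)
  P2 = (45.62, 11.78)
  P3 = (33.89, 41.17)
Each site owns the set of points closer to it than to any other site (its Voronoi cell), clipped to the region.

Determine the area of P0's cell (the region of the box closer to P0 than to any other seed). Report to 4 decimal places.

Area of P0's cell: 388.7849

1. box [0,53]×[0,94]: [(0, 0) (53, 0) (53, 94) (0, 94)]
2. ⊥bis P0·P1 via (28.86,25.105): [(35.4036, 0) (53, 0) (53, 94) (10.9025, 94)]  |A|=2805.612
3. ⊥bis P0·P2 via (41.7,19.605): [(31.611, 14.5508) (53, 25.2658) (53, 94) (10.9025, 94)]  |A|=2407.3853
4. ⊥bis P0·P3 via (35.835,34.3): [(27.1074, 31.8291) (31.611, 14.5508) (53, 25.2658) (53, 39.1597)]  |A|=388.7849
5. canonical 4-gon: [(27.1074, 31.8291) (31.611, 14.5508) (53, 25.2658) (53, 39.1597)]
6. shoelace: 388.7849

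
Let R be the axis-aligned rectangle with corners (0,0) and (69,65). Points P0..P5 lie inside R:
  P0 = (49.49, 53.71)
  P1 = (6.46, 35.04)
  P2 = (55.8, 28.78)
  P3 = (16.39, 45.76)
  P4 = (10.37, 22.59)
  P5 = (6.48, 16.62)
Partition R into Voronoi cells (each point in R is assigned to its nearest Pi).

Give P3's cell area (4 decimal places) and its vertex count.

Area of P3's cell: 910.5514 (6 vertices)

1. box [0,69]×[0,65]: [(0, 0) (69, 0) (69, 65) (0, 65)]
2. ⊥bis P3·P0 via (32.94,49.735): [(0, 0) (44.8854, 0) (29.2736, 65) (0, 65)]  |A|=2410.1691
3. ⊥bis P3·P1 via (11.425,40.4): [(0, 50.983) (41.98, 12.0967) (29.2736, 65) (0, 65)]  |A|=1068.5517
4. ⊥bis P3·P2 via (36.095,37.27): [(0, 50.983) (30.0216, 23.1739) (35.9915, 37.0299) (29.2736, 65) (0, 65)]  |A|=952.6389
5. ⊥bis P3·P4 via (13.38,34.175): [(0, 50.983) (20.0029, 32.4542) (32.6089, 29.179) (35.9915, 37.0299) (29.2736, 65) (0, 65)]  |A|=910.5514
6. ⊥bis P3·P5 via (11.435,31.19): [(0, 50.983) (20.0029, 32.4542) (32.6089, 29.179) (35.9915, 37.0299) (29.2736, 65) (0, 65)]  |A|=910.5514
7. canonical 6-gon: [(0, 50.983) (20.0029, 32.4542) (32.6089, 29.179) (35.9915, 37.0299) (29.2736, 65) (0, 65)]
8. shoelace: 910.5514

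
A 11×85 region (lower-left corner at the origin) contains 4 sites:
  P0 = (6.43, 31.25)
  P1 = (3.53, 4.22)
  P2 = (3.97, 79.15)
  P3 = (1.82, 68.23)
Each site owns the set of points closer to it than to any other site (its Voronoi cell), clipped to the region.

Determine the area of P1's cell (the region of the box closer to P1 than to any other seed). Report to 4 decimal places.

1. box [0,11]×[0,85]: [(0, 0) (11, 0) (11, 85) (0, 85)]
2. ⊥bis P1·P0 via (4.98,17.735): [(0, 18.2693) (0, 0) (11, 0) (11, 17.0891)]  |A|=194.4713
3. ⊥bis P1·P2 via (3.75,41.685): [(0, 18.2693) (0, 0) (11, 0) (11, 17.0891)]  |A|=194.4713
4. ⊥bis P1·P3 via (2.675,36.225): [(0, 18.2693) (0, 0) (11, 0) (11, 17.0891)]  |A|=194.4713
5. canonical 4-gon: [(0, 18.2693) (0, 0) (11, 0) (11, 17.0891)]
6. shoelace: 194.4713

Area of P1's cell: 194.4713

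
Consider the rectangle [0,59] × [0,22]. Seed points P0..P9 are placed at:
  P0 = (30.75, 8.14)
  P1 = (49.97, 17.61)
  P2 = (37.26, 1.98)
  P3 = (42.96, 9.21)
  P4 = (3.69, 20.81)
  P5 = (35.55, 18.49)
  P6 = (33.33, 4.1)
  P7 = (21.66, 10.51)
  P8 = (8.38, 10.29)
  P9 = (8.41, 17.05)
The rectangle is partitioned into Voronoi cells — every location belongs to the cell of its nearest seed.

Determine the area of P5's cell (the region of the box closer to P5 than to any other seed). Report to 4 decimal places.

1. box [0,59]×[0,22]: [(0, 0) (59, 0) (59, 22) (0, 22)]
2. ⊥bis P5·P0 via (33.15,13.315): [(59, 1.3266) (59, 22) (14.423, 22)]  |A|=460.7795
3. ⊥bis P5·P1 via (42.76,18.05): [(42.2145, 9.1112) (43.0011, 22) (14.423, 22)]  |A|=184.169
4. ⊥bis P5·P2 via (36.405,10.235): [(39.1731, 10.5217) (42.3205, 10.8477) (43.0011, 22) (14.423, 22)]  |A|=181.4535
5. ⊥bis P5·P3 via (39.255,13.85): [(36.5881, 11.7205) (42.6701, 16.5769) (43.0011, 22) (14.423, 22)]  |A|=162.5719
6. ⊥bis P5·P4 via (19.62,19.65): [(19.6158, 19.5917) (36.5881, 11.7205) (42.6701, 16.5769) (43.0011, 22) (19.7911, 22)]  |A|=156.108
7. ⊥bis P5·P6 via (34.44,11.295): [(19.6158, 19.5917) (36.5881, 11.7205) (42.6701, 16.5769) (43.0011, 22) (19.7911, 22)]  |A|=156.108
8. ⊥bis P5·P7 via (28.605,14.5): [(27.8823, 15.758) (36.5881, 11.7205) (42.6701, 16.5769) (43.0011, 22) (24.2961, 22)]  |A|=131.7578
9. ⊥bis P5·P8 via (21.965,14.39): [(27.8823, 15.758) (36.5881, 11.7205) (42.6701, 16.5769) (43.0011, 22) (24.2961, 22)]  |A|=131.7578
10. ⊥bis P5·P9 via (21.98,17.77): [(27.8823, 15.758) (36.5881, 11.7205) (42.6701, 16.5769) (43.0011, 22) (24.2961, 22)]  |A|=131.7578
11. canonical 5-gon: [(27.8823, 15.758) (36.5881, 11.7205) (42.6701, 16.5769) (43.0011, 22) (24.2961, 22)]
12. shoelace: 131.7578

Area of P5's cell: 131.7578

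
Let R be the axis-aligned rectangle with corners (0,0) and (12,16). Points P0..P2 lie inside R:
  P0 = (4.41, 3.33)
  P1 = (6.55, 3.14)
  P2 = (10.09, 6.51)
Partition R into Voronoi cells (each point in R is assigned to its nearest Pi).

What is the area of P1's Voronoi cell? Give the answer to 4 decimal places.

1. box [0,12]×[0,16]: [(0, 0) (12, 0) (12, 16) (0, 16)]
2. ⊥bis P1·P0 via (5.48,3.235): [(5.1928, 0) (12, 0) (12, 16) (6.6133, 16)]  |A|=97.551
3. ⊥bis P1·P2 via (8.32,4.825): [(5.8514, 7.4181) (5.1928, 0) (12, 0) (12, 0.9594)]  |A|=28.1978
4. canonical 4-gon: [(5.8514, 7.4181) (5.1928, 0) (12, 0) (12, 0.9594)]
5. shoelace: 28.1978

Area of P1's cell: 28.1978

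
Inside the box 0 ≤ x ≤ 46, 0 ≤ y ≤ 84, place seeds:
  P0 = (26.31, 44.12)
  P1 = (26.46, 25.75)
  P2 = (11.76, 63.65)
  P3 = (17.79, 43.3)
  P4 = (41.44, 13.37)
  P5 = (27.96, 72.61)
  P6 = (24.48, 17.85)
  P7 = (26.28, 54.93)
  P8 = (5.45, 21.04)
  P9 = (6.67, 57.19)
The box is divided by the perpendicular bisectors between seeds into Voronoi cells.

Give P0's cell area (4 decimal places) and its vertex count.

Area of P0's cell: 346.3379 (4 vertices)

1. box [0,46]×[0,84]: [(0, 0) (46, 0) (46, 84) (0, 84)]
2. ⊥bis P0·P1 via (26.385,34.935): [(0, 34.7196) (46, 35.0952) (46, 84) (0, 84)]  |A|=2258.2614
3. ⊥bis P0·P2 via (19.035,53.885): [(0, 39.7038) (0, 34.7196) (46, 35.0952) (46, 73.9741)]  |A|=1008.8534
4. ⊥bis P0·P3 via (22.05,43.71): [(20.9345, 55.3002) (22.8973, 34.9065) (46, 35.0952) (46, 73.9741)]  |A|=723.0194
5. ⊥bis P0·P4 via (33.875,28.745): [(20.9345, 55.3002) (22.8973, 34.9065) (46, 35.0952) (46, 73.9741)]  |A|=723.0194
6. ⊥bis P0·P5 via (27.135,58.365): [(25.1989, 58.4771) (20.9345, 55.3002) (22.8973, 34.9065) (46, 35.0952) (46, 57.2724)]  |A|=549.3122
7. ⊥bis P0·P6 via (25.395,30.985): [(25.1989, 58.4771) (20.9345, 55.3002) (22.8973, 34.9065) (46, 35.0952) (46, 57.2724)]  |A|=549.3122
8. ⊥bis P0·P7 via (26.295,49.525): [(21.4916, 49.5117) (22.8973, 34.9065) (46, 35.0952) (46, 49.5797)]  |A|=346.3379
9. ⊥bis P0·P8 via (15.88,32.58): [(21.4916, 49.5117) (22.8973, 34.9065) (46, 35.0952) (46, 49.5797)]  |A|=346.3379
10. ⊥bis P0·P9 via (16.49,50.655): [(21.4916, 49.5117) (22.8973, 34.9065) (46, 35.0952) (46, 49.5797)]  |A|=346.3379
11. canonical 4-gon: [(21.4916, 49.5117) (22.8973, 34.9065) (46, 35.0952) (46, 49.5797)]
12. shoelace: 346.3379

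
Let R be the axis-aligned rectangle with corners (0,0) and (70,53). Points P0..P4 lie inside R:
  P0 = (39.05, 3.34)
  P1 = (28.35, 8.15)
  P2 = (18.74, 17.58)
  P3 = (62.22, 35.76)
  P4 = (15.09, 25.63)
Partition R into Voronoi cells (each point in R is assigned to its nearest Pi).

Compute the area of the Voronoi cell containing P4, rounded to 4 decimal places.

Area of P4's cell: 1117.8809

1. box [0,70]×[0,53]: [(0, 0) (70, 0) (70, 53) (0, 53)]
2. ⊥bis P4·P0 via (27.07,14.485): [(0, 0) (13.5946, 0) (62.9005, 53) (0, 53)]  |A|=2027.1207
3. ⊥bis P4·P1 via (21.72,16.89): [(0, 0.4136) (47.5018, 36.4476) (62.9005, 53) (0, 53)]  |A|=1769.5517
4. ⊥bis P4·P2 via (16.915,21.605): [(0, 13.9355) (44.31, 34.0263) (47.5018, 36.4476) (62.9005, 53) (0, 53)]  |A|=1469.9754
5. ⊥bis P4·P3 via (38.655,30.695): [(0, 13.9355) (38.5047, 31.3941) (33.8608, 53) (0, 53)]  |A|=1117.8809
6. canonical 4-gon: [(0, 13.9355) (38.5047, 31.3941) (33.8608, 53) (0, 53)]
7. shoelace: 1117.8809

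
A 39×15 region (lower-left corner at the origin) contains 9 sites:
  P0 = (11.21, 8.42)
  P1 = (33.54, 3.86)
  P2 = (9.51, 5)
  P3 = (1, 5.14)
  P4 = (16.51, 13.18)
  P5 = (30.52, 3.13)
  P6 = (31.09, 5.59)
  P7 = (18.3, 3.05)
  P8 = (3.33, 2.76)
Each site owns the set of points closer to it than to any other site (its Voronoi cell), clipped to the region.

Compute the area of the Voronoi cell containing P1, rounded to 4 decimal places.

1. box [0,39]×[0,15]: [(0, 0) (39, 0) (39, 15) (0, 15)]
2. ⊥bis P1·P0 via (22.375,6.14): [(21.1212, 0) (39, 0) (39, 15) (24.1843, 15)]  |A|=245.2091
3. ⊥bis P1·P2 via (21.525,4.43): [(21.3734, 1.2355) (21.3148, 0) (39, 0) (39, 15) (24.1843, 15)]  |A|=245.0895
4. ⊥bis P1·P3 via (17.27,4.5): [(21.3734, 1.2355) (21.3148, 0) (39, 0) (39, 15) (24.1843, 15)]  |A|=245.0895
5. ⊥bis P1·P4 via (25.025,8.52): [(21.5729, 2.2121) (21.3734, 1.2355) (21.3148, 0) (39, 0) (39, 15) (28.5713, 15)]  |A|=217.0392
6. ⊥bis P1·P5 via (32.03,3.495): [(32.8748, 0) (39, 0) (39, 15) (29.249, 15)]  |A|=119.0714
7. ⊥bis P1·P6 via (32.315,4.725): [(31.8812, 4.1106) (32.8748, 0) (39, 0) (39, 14.1922)]  |A|=63.105
8. ⊥bis P1·P7 via (25.92,3.455): [(31.8812, 4.1106) (32.8748, 0) (39, 0) (39, 14.1922)]  |A|=63.105
9. ⊥bis P1·P8 via (18.435,3.31): [(31.8812, 4.1106) (32.8748, 0) (39, 0) (39, 14.1922)]  |A|=63.105
10. canonical 4-gon: [(31.8812, 4.1106) (32.8748, 0) (39, 0) (39, 14.1922)]
11. shoelace: 63.105

Area of P1's cell: 63.1050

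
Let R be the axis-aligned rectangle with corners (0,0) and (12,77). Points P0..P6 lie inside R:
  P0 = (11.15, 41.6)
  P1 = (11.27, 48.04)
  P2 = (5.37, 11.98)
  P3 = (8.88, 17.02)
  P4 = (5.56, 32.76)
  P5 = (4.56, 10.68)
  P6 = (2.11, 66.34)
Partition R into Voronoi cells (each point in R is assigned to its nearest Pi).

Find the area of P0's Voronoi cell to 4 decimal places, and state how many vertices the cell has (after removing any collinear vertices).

Area of P0's cell: 74.9747 (4 vertices)

1. box [0,12]×[0,77]: [(0, 0) (12, 0) (12, 77) (0, 77)]
2. ⊥bis P0·P1 via (11.21,44.82): [(0, 45.0289) (0, 0) (12, 0) (12, 44.8053)]  |A|=539.005
3. ⊥bis P0·P2 via (8.26,26.79): [(0, 45.0289) (0, 28.4018) (12, 26.0602) (12, 44.8053)]  |A|=212.2328
4. ⊥bis P0·P3 via (10.015,29.31): [(0, 45.0289) (0, 30.2349) (12, 29.1267) (12, 44.8053)]  |A|=182.8355
5. ⊥bis P0·P4 via (8.355,37.18): [(0, 45.0289) (0, 42.4633) (12, 34.8751) (12, 44.8053)]  |A|=74.9747
6. ⊥bis P0·P5 via (7.855,26.14): [(0, 45.0289) (0, 42.4633) (12, 34.8751) (12, 44.8053)]  |A|=74.9747
7. ⊥bis P0·P6 via (6.63,53.97): [(0, 45.0289) (0, 42.4633) (12, 34.8751) (12, 44.8053)]  |A|=74.9747
8. canonical 4-gon: [(0, 45.0289) (0, 42.4633) (12, 34.8751) (12, 44.8053)]
9. shoelace: 74.9747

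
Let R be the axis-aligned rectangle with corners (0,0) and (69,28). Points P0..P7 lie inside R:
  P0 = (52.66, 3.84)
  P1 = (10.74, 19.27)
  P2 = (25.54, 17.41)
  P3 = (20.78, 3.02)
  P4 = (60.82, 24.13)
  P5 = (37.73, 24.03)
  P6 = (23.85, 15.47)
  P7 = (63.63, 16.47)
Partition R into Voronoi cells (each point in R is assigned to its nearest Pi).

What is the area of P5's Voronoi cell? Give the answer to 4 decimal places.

Area of P5's cell: 269.6447

1. box [0,69]×[0,28]: [(0, 0) (69, 0) (69, 28) (0, 28)]
2. ⊥bis P5·P0 via (45.195,13.935): [(0, 0) (26.3505, 0) (64.2153, 28) (0, 28)]  |A|=1267.9212
3. ⊥bis P5·P1 via (24.235,21.65): [(27.8568, 1.1138) (64.2153, 28) (23.1151, 28)]  |A|=552.5128
4. ⊥bis P5·P2 via (31.635,20.72): [(38.1492, 8.7248) (64.2153, 28) (27.6815, 28)]  |A|=352.0978
5. ⊥bis P5·P3 via (29.255,13.525): [(38.1492, 8.7248) (64.2153, 28) (27.6815, 28)]  |A|=352.0978
6. ⊥bis P5·P4 via (49.275,24.08): [(38.1492, 8.7248) (49.3058, 16.9748) (49.258, 28) (27.6815, 28)]  |A|=269.6447
7. ⊥bis P5·P6 via (30.79,19.75): [(38.1492, 8.7248) (49.3058, 16.9748) (49.258, 28) (27.6815, 28)]  |A|=269.6447
8. ⊥bis P5·P7 via (50.68,20.25): [(38.1492, 8.7248) (49.3058, 16.9748) (49.258, 28) (27.6815, 28)]  |A|=269.6447
9. canonical 4-gon: [(38.1492, 8.7248) (49.3058, 16.9748) (49.258, 28) (27.6815, 28)]
10. shoelace: 269.6447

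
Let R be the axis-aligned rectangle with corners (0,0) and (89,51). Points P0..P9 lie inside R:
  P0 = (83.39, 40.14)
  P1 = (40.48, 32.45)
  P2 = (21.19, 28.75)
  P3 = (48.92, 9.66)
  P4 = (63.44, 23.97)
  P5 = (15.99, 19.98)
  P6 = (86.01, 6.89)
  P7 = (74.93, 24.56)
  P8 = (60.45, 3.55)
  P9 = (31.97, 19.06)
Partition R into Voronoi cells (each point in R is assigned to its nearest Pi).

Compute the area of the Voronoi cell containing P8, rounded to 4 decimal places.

Area of P8's cell: 241.4168

1. box [0,89]×[0,51]: [(0, 0) (89, 0) (89, 51) (0, 51)]
2. ⊥bis P8·P0 via (71.92,21.845): [(0, 0) (89, 0) (89, 11.1367) (25.4169, 51) (0, 51)]  |A|=3271.6849
3. ⊥bis P8·P1 via (50.465,18): [(24.4159, 0) (89, 0) (89, 11.1367) (63.5885, 27.0684)]  |A|=1015.5942
4. ⊥bis P8·P2 via (40.82,16.15): [(35.2663, 7.4976) (30.4537, 0) (89, 0) (89, 11.1367) (63.5885, 27.0684)]  |A|=992.9597
5. ⊥bis P8·P3 via (54.685,6.605): [(51.1849, 0) (89, 0) (89, 11.1367) (65.0451, 26.1552)]  |A|=627.9212
6. ⊥bis P8·P4 via (61.945,13.76): [(58.7263, 14.2313) (51.1849, 0) (89, 0) (89, 9.7985)]  |A|=417.3969
7. ⊥bis P8·P5 via (38.22,11.765): [(58.7263, 14.2313) (51.1849, 0) (89, 0) (89, 9.7985)]  |A|=417.3969
8. ⊥bis P8·P6 via (73.23,5.22): [(72.3124, 12.2419) (58.7263, 14.2313) (51.1849, 0) (73.9121, 0)]  |A|=243.2879
9. ⊥bis P8·P7 via (67.69,14.055): [(72.5095, 10.7334) (69.7834, 12.6123) (58.7263, 14.2313) (51.1849, 0) (73.9121, 0)]  |A|=241.4168
10. ⊥bis P8·P9 via (46.21,11.305): [(72.5095, 10.7334) (69.7834, 12.6123) (58.7263, 14.2313) (51.1849, 0) (73.9121, 0)]  |A|=241.4168
11. canonical 5-gon: [(72.5095, 10.7334) (69.7834, 12.6123) (58.7263, 14.2313) (51.1849, 0) (73.9121, 0)]
12. shoelace: 241.4168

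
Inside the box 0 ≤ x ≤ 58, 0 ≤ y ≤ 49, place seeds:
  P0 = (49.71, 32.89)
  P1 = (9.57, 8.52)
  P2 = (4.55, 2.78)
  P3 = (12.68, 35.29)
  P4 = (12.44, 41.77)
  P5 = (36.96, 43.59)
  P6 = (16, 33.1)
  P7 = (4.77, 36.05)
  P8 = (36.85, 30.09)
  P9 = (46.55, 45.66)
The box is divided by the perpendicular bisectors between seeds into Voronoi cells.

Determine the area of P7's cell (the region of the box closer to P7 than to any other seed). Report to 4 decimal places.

Area of P7's cell: 189.9446

1. box [0,58]×[0,49]: [(0, 0) (58, 0) (58, 49) (0, 49)]
2. ⊥bis P7·P0 via (27.24,34.47): [(0, 0) (24.8162, 0) (28.2617, 49) (0, 49)]  |A|=1300.4085
3. ⊥bis P7·P1 via (7.17,22.285): [(0, 21.0349) (26.6217, 25.6765) (28.2617, 49) (0, 49)]  |A|=701.82
4. ⊥bis P7·P2 via (4.66,19.415): [(0, 21.0349) (26.6217, 25.6765) (28.2617, 49) (0, 49)]  |A|=701.82
5. ⊥bis P7·P3 via (8.725,35.67): [(0, 21.0349) (7.4435, 22.3327) (10.0058, 49) (0, 49)]  |A|=237.4931
6. ⊥bis P7·P4 via (8.605,38.91): [(0, 21.0349) (7.4435, 22.3327) (8.9871, 38.3977) (1.0803, 49) (0, 49)]  |A|=190.1775
7. ⊥bis P7·P5 via (20.865,39.82): [(0, 21.0349) (7.4435, 22.3327) (8.9871, 38.3977) (1.0803, 49) (0, 49)]  |A|=190.1775
8. ⊥bis P7·P6 via (10.385,34.575): [(0, 21.0349) (7.1559, 22.2825) (7.6018, 23.98) (8.9871, 38.3977) (1.0803, 49) (0, 49)]  |A|=189.9446
9. ⊥bis P7·P8 via (20.81,33.07): [(0, 21.0349) (7.1559, 22.2825) (7.6018, 23.98) (8.9871, 38.3977) (1.0803, 49) (0, 49)]  |A|=189.9446
10. ⊥bis P7·P9 via (25.66,40.855): [(0, 21.0349) (7.1559, 22.2825) (7.6018, 23.98) (8.9871, 38.3977) (1.0803, 49) (0, 49)]  |A|=189.9446
11. canonical 6-gon: [(0, 21.0349) (7.1559, 22.2825) (7.6018, 23.98) (8.9871, 38.3977) (1.0803, 49) (0, 49)]
12. shoelace: 189.9446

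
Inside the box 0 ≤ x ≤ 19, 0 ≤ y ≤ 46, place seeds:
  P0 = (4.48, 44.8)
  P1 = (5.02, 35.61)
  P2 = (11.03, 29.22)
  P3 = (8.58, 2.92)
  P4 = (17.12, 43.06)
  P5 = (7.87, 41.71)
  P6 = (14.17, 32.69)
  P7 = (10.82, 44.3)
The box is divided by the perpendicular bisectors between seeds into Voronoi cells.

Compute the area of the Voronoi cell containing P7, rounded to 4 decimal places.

1. box [0,19]×[0,46]: [(0, 0) (19, 0) (19, 46) (0, 46)]
2. ⊥bis P7·P0 via (7.65,44.55): [(4.1366, 0) (19, 0) (19, 46) (7.7644, 46)]  |A|=600.2782
3. ⊥bis P7·P1 via (7.92,39.955): [(7.3192, 40.356) (19, 32.5598) (19, 46) (7.7644, 46)]  |A|=110.2029
4. ⊥bis P7·P2 via (10.925,36.76): [(7.3192, 40.356) (12.6706, 36.7843) (19, 36.8725) (19, 46) (7.7644, 46)]  |A|=96.5547
5. ⊥bis P7·P3 via (9.7,23.61): [(7.3192, 40.356) (12.6706, 36.7843) (19, 36.8725) (19, 46) (7.7644, 46)]  |A|=96.5547
6. ⊥bis P7·P4 via (13.97,43.68): [(7.3192, 40.356) (12.6195, 36.8184) (14.4266, 46) (7.7644, 46)]  |A|=46.3298
7. ⊥bis P7·P5 via (9.345,43.005): [(7.6779, 44.9038) (13.0145, 38.8255) (14.4266, 46) (7.7644, 46)]  |A|=27.0871
8. ⊥bis P7·P6 via (12.495,38.495): [(7.6779, 44.9038) (13.0145, 38.8255) (14.4266, 46) (7.7644, 46)]  |A|=27.0871
9. canonical 4-gon: [(7.6779, 44.9038) (13.0145, 38.8255) (14.4266, 46) (7.7644, 46)]
10. shoelace: 27.0871

Area of P7's cell: 27.0871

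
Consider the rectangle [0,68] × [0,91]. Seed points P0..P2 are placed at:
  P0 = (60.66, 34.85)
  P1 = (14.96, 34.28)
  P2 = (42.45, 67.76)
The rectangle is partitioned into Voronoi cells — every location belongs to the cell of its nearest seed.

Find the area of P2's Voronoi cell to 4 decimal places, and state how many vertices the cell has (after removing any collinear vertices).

1. box [0,68]×[0,91]: [(0, 0) (68, 0) (68, 91) (0, 91)]
2. ⊥bis P2·P0 via (51.555,51.305): [(0, 22.7782) (68, 60.4045) (68, 91) (0, 91)]  |A|=3359.7889
3. ⊥bis P2·P1 via (28.705,51.02): [(0, 74.5893) (37.6968, 43.6369) (68, 60.4045) (68, 91) (0, 91)]  |A|=2383.2314
4. canonical 5-gon: [(0, 74.5893) (37.6968, 43.6369) (68, 60.4045) (68, 91) (0, 91)]
5. shoelace: 2383.2314

Area of P2's cell: 2383.2314 (5 vertices)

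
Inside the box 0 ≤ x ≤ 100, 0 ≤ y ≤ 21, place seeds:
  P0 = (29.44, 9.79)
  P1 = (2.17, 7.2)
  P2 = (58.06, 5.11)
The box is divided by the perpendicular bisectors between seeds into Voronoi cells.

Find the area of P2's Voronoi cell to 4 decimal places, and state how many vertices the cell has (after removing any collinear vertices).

Area of P2's cell: 1170.7764 (4 vertices)

1. box [0,100]×[0,21]: [(0, 0) (100, 0) (100, 21) (0, 21)]
2. ⊥bis P2·P0 via (43.75,7.45): [(42.5318, 0) (100, 0) (100, 21) (45.9657, 21)]  |A|=1170.7764
3. ⊥bis P2·P1 via (30.115,6.155): [(42.5318, 0) (100, 0) (100, 21) (45.9657, 21)]  |A|=1170.7764
4. canonical 4-gon: [(42.5318, 0) (100, 0) (100, 21) (45.9657, 21)]
5. shoelace: 1170.7764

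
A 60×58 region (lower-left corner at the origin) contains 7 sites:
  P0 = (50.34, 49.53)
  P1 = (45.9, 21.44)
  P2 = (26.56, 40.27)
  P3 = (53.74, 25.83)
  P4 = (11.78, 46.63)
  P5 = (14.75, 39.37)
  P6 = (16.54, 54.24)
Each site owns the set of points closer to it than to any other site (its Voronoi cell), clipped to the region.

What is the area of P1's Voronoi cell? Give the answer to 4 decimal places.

Area of P1's cell: 990.3364

1. box [0,60]×[0,58]: [(0, 0) (60, 0) (60, 58) (0, 58)]
2. ⊥bis P1·P0 via (48.12,35.485): [(0, 43.091) (0, 0) (60, 0) (60, 33.6072)]  |A|=2300.9465
3. ⊥bis P1·P2 via (36.23,30.855): [(41.7225, 36.4962) (6.1887, 0) (60, 0) (60, 33.6072)]  |A|=1289.0839
4. ⊥bis P1·P3 via (49.82,23.635): [(42.7054, 36.3409) (41.7225, 36.4962) (6.1887, 0) (60, 0) (60, 5.4548)]  |A|=1045.6409
5. ⊥bis P1·P4 via (28.84,34.035): [(42.7054, 36.3409) (41.7225, 36.4962) (6.1887, 0) (60, 0) (60, 5.4548)]  |A|=1045.6409
6. ⊥bis P1·P5 via (30.325,30.405): [(42.7054, 36.3409) (41.7225, 36.4962) (22.4192, 16.6701) (12.8238, 0) (60, 0) (60, 5.4548)]  |A|=990.3364
7. ⊥bis P1·P6 via (31.22,37.84): [(42.7054, 36.3409) (41.7225, 36.4962) (22.4192, 16.6701) (12.8238, 0) (60, 0) (60, 5.4548)]  |A|=990.3364
8. canonical 6-gon: [(42.7054, 36.3409) (41.7225, 36.4962) (22.4192, 16.6701) (12.8238, 0) (60, 0) (60, 5.4548)]
9. shoelace: 990.3364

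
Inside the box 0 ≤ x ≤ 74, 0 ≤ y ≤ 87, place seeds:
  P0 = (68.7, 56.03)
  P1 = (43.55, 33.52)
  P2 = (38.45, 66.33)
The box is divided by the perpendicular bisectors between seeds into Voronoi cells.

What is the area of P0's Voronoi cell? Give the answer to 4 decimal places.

Area of P0's cell: 946.4713

1. box [0,74]×[0,87]: [(0, 0) (74, 0) (74, 87) (0, 87)]
2. ⊥bis P0·P1 via (56.125,44.775): [(74, 24.8036) (74, 87) (18.3324, 87)]  |A|=1731.1633
3. ⊥bis P0·P2 via (53.575,61.18): [(50.2313, 51.3599) (74, 24.8036) (74, 87) (62.3666, 87)]  |A|=946.4713
4. canonical 4-gon: [(50.2313, 51.3599) (74, 24.8036) (74, 87) (62.3666, 87)]
5. shoelace: 946.4713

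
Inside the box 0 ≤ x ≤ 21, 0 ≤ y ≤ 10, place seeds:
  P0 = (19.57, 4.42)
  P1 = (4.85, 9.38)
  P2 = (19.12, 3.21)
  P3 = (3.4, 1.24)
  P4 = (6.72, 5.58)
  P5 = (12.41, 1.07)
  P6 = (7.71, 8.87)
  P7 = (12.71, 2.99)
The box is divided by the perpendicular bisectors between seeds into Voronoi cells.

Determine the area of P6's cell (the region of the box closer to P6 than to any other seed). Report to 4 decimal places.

1. box [0,21]×[0,10]: [(0, 0) (21, 0) (21, 10) (0, 10)]
2. ⊥bis P6·P0 via (13.64,6.645): [(0, 0) (11.1467, 0) (14.8988, 10) (0, 10)]  |A|=130.2278
3. ⊥bis P6·P1 via (6.28,9.125): [(4.6528, 0) (11.1467, 0) (14.8988, 10) (6.436, 10)]  |A|=74.7836
4. ⊥bis P6·P2 via (13.415,6.04): [(4.6528, 0) (10.4188, 0) (13.4068, 6.0234) (14.8988, 10) (6.436, 10)]  |A|=72.5913
5. ⊥bis P6·P3 via (5.555,5.055): [(5.5543, 5.0554) (11.3129, 1.8025) (13.4068, 6.0234) (14.8988, 10) (6.436, 10)]  |A|=51.3724
6. ⊥bis P6·P4 via (7.215,7.225): [(6.0061, 7.5888) (13.1212, 5.4478) (13.4068, 6.0234) (14.8988, 10) (6.436, 10)]  |A|=28.4391
7. ⊥bis P6·P5 via (10.06,4.97): [(6.0061, 7.5888) (11.6084, 5.903) (13.8738, 7.268) (14.8988, 10) (6.436, 10)]  |A|=26.8476
8. ⊥bis P6·P7 via (10.21,5.93): [(6.0061, 7.5888) (10.552, 6.2208) (14.8532, 9.8783) (14.8988, 10) (6.436, 10)]  |A|=21.9441
9. canonical 5-gon: [(6.0061, 7.5888) (10.552, 6.2208) (14.8532, 9.8783) (14.8988, 10) (6.436, 10)]
10. shoelace: 21.9441

Area of P6's cell: 21.9441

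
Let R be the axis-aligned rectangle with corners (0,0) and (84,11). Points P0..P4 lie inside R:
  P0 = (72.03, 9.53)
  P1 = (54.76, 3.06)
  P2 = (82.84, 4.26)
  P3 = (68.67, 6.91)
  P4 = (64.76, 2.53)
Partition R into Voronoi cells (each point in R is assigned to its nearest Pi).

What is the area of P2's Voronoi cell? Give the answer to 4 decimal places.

1. box [0,84]×[0,11]: [(0, 0) (84, 0) (84, 11) (0, 11)]
2. ⊥bis P2·P0 via (77.435,6.895): [(74.0736, 0) (84, 0) (84, 11) (79.4362, 11)]  |A|=79.6959
3. ⊥bis P2·P1 via (68.8,3.66): [(74.0736, 0) (84, 0) (84, 11) (79.4362, 11)]  |A|=79.6959
4. ⊥bis P2·P3 via (75.755,5.585): [(75.1069, 2.1195) (74.7105, 0) (84, 0) (84, 11) (79.4362, 11)]  |A|=79.0209
5. ⊥bis P2·P4 via (73.8,3.395): [(75.1069, 2.1195) (74.7105, 0) (84, 0) (84, 11) (79.4362, 11)]  |A|=79.0209
6. canonical 5-gon: [(75.1069, 2.1195) (74.7105, 0) (84, 0) (84, 11) (79.4362, 11)]
7. shoelace: 79.0209

Area of P2's cell: 79.0209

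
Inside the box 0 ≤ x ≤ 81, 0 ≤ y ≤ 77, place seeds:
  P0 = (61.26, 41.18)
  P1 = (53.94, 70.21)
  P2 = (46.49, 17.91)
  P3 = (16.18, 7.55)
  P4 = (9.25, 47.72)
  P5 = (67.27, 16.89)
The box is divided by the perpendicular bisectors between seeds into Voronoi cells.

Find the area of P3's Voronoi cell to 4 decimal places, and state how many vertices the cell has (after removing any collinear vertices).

Area of P3's cell: 856.6263 (4 vertices)

1. box [0,81]×[0,77]: [(0, 0) (81, 0) (81, 77) (0, 77)]
2. ⊥bis P3·P0 via (38.72,24.365): [(0, 76.268) (0, 0) (56.8965, 0)]  |A|=2169.6895
3. ⊥bis P3·P1 via (35.06,38.88): [(22.0372, 46.7277) (0, 60.0078) (0, 0) (56.8965, 0)]  |A|=1990.5242
4. ⊥bis P3·P2 via (31.335,12.73): [(19.112, 48.4905) (0, 60.0078) (0, 0) (35.6861, 0)]  |A|=1438.654
5. ⊥bis P3·P4 via (12.715,27.635): [(25.4873, 29.8384) (0, 25.4414) (0, 0) (35.6861, 0)]  |A|=856.6263
6. ⊥bis P3·P5 via (41.725,12.22): [(25.4873, 29.8384) (0, 25.4414) (0, 0) (35.6861, 0)]  |A|=856.6263
7. canonical 4-gon: [(25.4873, 29.8384) (0, 25.4414) (0, 0) (35.6861, 0)]
8. shoelace: 856.6263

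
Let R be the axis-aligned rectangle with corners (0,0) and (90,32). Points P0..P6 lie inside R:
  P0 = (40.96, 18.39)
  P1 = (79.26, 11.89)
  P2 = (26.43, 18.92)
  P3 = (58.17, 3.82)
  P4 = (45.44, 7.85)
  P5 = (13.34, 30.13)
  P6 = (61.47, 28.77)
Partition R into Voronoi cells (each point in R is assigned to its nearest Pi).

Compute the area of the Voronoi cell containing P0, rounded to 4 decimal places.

1. box [0,90]×[0,32]: [(0, 0) (90, 0) (90, 32) (0, 32)]
2. ⊥bis P0·P1 via (60.11,15.14): [(0, 0) (57.5405, 0) (62.9714, 32) (0, 32)]  |A|=1928.1905
3. ⊥bis P0·P2 via (33.695,18.655): [(33.0145, 0) (57.5405, 0) (62.9714, 32) (34.1818, 32)]  |A|=853.0495
4. ⊥bis P0·P3 via (49.565,11.105): [(33.0145, 0) (40.1635, 0) (61.8974, 25.672) (62.9714, 32) (34.1818, 32)]  |A|=629.9979
5. ⊥bis P0·P4 via (43.2,13.12): [(33.3402, 8.9291) (55.8077, 18.4789) (61.8974, 25.672) (62.9714, 32) (34.1818, 32)]  |A|=465.193
6. ⊥bis P0·P5 via (27.15,24.26): [(33.3402, 8.9291) (55.8077, 18.4789) (61.8974, 25.672) (62.9714, 32) (34.1818, 32)]  |A|=465.193
7. ⊥bis P0·P6 via (51.215,23.58): [(33.3402, 8.9291) (54.1527, 17.7754) (46.9537, 32) (34.1818, 32)]  |A|=327.1958
8. canonical 4-gon: [(33.3402, 8.9291) (54.1527, 17.7754) (46.9537, 32) (34.1818, 32)]
9. shoelace: 327.1958

Area of P0's cell: 327.1958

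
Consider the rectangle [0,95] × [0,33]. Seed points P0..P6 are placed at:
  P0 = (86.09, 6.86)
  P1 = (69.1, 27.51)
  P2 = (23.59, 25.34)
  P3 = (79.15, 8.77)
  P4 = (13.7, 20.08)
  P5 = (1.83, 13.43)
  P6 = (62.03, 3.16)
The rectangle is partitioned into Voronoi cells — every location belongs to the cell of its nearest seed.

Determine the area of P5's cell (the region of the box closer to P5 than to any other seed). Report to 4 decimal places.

Area of P5's cell: 262.5524

1. box [0,95]×[0,33]: [(0, 0) (95, 0) (95, 33) (0, 33)]
2. ⊥bis P5·P0 via (43.96,10.145): [(0, 0) (43.169, 0) (45.7421, 33) (0, 33)]  |A|=1467.0321
3. ⊥bis P5·P1 via (35.465,20.47): [(0, 0) (39.7495, 0) (32.8424, 33) (0, 33)]  |A|=1197.7662
4. ⊥bis P5·P2 via (12.71,19.385): [(0, 0) (23.3201, 0) (5.258, 33) (0, 33)]  |A|=471.539
5. ⊥bis P5·P3 via (40.49,11.1): [(0, 0) (23.3201, 0) (5.258, 33) (0, 33)]  |A|=471.539
6. ⊥bis P5·P4 via (7.765,16.755): [(0, 30.6152) (0, 0) (17.1518, 0)]  |A|=262.5524
7. ⊥bis P5·P6 via (31.93,8.295): [(0, 30.6152) (0, 0) (17.1518, 0)]  |A|=262.5524
8. canonical 3-gon: [(0, 30.6152) (0, 0) (17.1518, 0)]
9. shoelace: 262.5524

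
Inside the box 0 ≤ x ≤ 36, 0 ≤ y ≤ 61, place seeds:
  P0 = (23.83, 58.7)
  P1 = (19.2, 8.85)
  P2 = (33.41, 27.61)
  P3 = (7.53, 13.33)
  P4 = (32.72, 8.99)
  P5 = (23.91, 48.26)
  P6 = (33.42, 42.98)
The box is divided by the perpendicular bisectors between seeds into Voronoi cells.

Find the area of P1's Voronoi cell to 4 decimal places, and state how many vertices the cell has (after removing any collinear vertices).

Area of P1's cell: 273.8381 (4 vertices)

1. box [0,36]×[0,61]: [(0, 0) (36, 0) (36, 61) (0, 61)]
2. ⊥bis P1·P0 via (21.515,33.775): [(0, 35.7733) (0, 0) (36, 0) (36, 32.4297)]  |A|=1227.6529
3. ⊥bis P1·P2 via (26.305,18.23): [(3.5839, 35.4404) (0, 35.7733) (0, 0) (36, 0) (36, 10.8864)]  |A|=878.4782
4. ⊥bis P1·P3 via (13.365,11.09): [(18.4036, 24.215) (9.1077, 0) (36, 0) (36, 10.8864)]  |A|=421.3804
5. ⊥bis P1·P4 via (25.96,8.92): [(25.8601, 18.567) (18.4036, 24.215) (9.1077, 0) (26.0524, 0)]  |A|=273.8381
6. ⊥bis P1·P5 via (21.555,28.555): [(25.8601, 18.567) (18.4036, 24.215) (9.1077, 0) (26.0524, 0)]  |A|=273.8381
7. ⊥bis P1·P6 via (26.31,25.915): [(25.8601, 18.567) (18.4036, 24.215) (9.1077, 0) (26.0524, 0)]  |A|=273.8381
8. canonical 4-gon: [(25.8601, 18.567) (18.4036, 24.215) (9.1077, 0) (26.0524, 0)]
9. shoelace: 273.8381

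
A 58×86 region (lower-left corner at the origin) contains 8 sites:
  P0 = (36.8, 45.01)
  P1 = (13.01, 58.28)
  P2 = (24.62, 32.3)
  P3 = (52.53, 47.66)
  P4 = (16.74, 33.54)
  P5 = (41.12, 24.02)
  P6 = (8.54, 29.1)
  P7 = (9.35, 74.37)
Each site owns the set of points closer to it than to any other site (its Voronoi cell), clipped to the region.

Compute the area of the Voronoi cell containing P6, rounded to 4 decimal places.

1. box [0,58]×[0,86]: [(0, 0) (58, 0) (58, 86) (0, 86)]
2. ⊥bis P6·P0 via (22.67,37.055): [(0, 77.3224) (0, 0) (43.5315, 0)]  |A|=1682.9786
3. ⊥bis P6·P1 via (10.775,43.69): [(19.7047, 42.3221) (0, 45.3406) (0, 0) (43.5315, 0)]  |A|=1367.8826
4. ⊥bis P6·P2 via (16.58,30.7): [(14.0962, 43.1812) (0, 45.3406) (0, 0) (22.6895, 0)]  |A|=809.4437
5. ⊥bis P6·P3 via (30.535,38.38): [(14.0962, 43.1812) (0, 45.3406) (0, 0) (22.6895, 0)]  |A|=809.4437
6. ⊥bis P6·P4 via (12.64,31.32): [(18.6745, 20.1752) (5.505, 44.4973) (0, 45.3406) (0, 0) (22.6895, 0)]  |A|=713.6318
7. ⊥bis P6·P5 via (24.83,26.56): [(21.5676, 5.6372) (18.6745, 20.1752) (5.505, 44.4973) (0, 45.3406) (0, 0) (20.6887, 0)]  |A|=707.9925
8. ⊥bis P6·P7 via (8.945,51.735): [(21.5676, 5.6372) (18.6745, 20.1752) (5.505, 44.4973) (0, 45.3406) (0, 0) (20.6887, 0)]  |A|=707.9925
9. canonical 6-gon: [(21.5676, 5.6372) (18.6745, 20.1752) (5.505, 44.4973) (0, 45.3406) (0, 0) (20.6887, 0)]
10. shoelace: 707.9925

Area of P6's cell: 707.9925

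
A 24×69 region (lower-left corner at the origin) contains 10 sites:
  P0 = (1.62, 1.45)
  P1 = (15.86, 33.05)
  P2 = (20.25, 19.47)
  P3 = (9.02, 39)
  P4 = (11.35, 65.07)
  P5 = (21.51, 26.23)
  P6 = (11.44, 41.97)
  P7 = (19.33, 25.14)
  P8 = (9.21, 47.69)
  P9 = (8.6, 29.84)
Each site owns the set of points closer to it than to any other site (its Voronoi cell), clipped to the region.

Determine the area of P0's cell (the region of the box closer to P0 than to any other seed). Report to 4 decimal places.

Area of P0's cell: 214.0949

1. box [0,24]×[0,69]: [(0, 0) (24, 0) (24, 69) (0, 69)]
2. ⊥bis P0·P1 via (8.74,17.25): [(0, 21.1885) (0, 0) (24, 0) (24, 10.3733)]  |A|=378.7425
3. ⊥bis P0·P2 via (10.935,10.46): [(0.9887, 20.743) (0, 21.1885) (0, 0) (21.0525, 0)]  |A|=228.8206
4. ⊥bis P0·P3 via (5.32,20.225): [(0.9887, 20.743) (0, 21.1885) (0, 0) (21.0525, 0)]  |A|=228.8206
5. ⊥bis P0·P4 via (6.485,33.26): [(0.9887, 20.743) (0, 21.1885) (0, 0) (21.0525, 0)]  |A|=228.8206
6. ⊥bis P0·P5 via (11.565,13.84): [(0.9887, 20.743) (0, 21.1885) (0, 0) (21.0525, 0)]  |A|=228.8206
7. ⊥bis P0·P6 via (6.53,21.71): [(0.9887, 20.743) (0, 21.1885) (0, 0) (21.0525, 0)]  |A|=228.8206
8. ⊥bis P0·P7 via (10.475,13.295): [(2.2333, 19.4563) (0, 21.1258) (0, 0) (21.0525, 0)]  |A|=228.3917
9. ⊥bis P0·P8 via (5.415,24.57): [(2.2333, 19.4563) (0, 21.1258) (0, 0) (21.0525, 0)]  |A|=228.3917
10. ⊥bis P0·P9 via (5.11,15.645): [(6.1724, 15.3838) (0, 16.9014) (0, 0) (21.0525, 0)]  |A|=214.0949
11. canonical 4-gon: [(6.1724, 15.3838) (0, 16.9014) (0, 0) (21.0525, 0)]
12. shoelace: 214.0949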